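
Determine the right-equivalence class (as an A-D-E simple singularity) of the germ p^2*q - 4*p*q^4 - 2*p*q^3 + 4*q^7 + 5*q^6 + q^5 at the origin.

The Hessian of f at 0 is [[0, 0], [0, 0]] with rank 0, so corank 2. A Groebner basis of the Jacobian ideal J(f) in C{p,q} is {-p*q/2 + q^4 + q^3/2, p^3, p^2*q + p^2/2 - p*q/4 + q^3/4, p^2 + p*q^2 - p*q + q^3}; counting standard monomials gives mu = 7. Corank 2; j^3 = p^2*q has shape L^2 M (L != M), so D-series; mu = 7 gives D_7.

D_{7}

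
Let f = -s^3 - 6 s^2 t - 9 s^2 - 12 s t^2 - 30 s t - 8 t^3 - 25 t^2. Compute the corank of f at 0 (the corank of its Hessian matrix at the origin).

1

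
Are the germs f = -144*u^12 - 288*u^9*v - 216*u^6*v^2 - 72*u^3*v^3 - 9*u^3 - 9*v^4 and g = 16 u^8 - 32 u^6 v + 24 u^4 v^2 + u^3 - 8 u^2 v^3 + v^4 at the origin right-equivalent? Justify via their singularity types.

Yes.

The Hessian of f at 0 has rank 0. Corank 2; j^3 = -9*u^3 is a perfect cube, so E-series; the 4-jet and mu = 6 give E_6. The Hessian of g at 0 has rank 0. Corank 2; j^3 = u^3 is a perfect cube, so E-series; the 4-jet and mu = 6 give E_6. Both have type E_6, hence right-equivalent.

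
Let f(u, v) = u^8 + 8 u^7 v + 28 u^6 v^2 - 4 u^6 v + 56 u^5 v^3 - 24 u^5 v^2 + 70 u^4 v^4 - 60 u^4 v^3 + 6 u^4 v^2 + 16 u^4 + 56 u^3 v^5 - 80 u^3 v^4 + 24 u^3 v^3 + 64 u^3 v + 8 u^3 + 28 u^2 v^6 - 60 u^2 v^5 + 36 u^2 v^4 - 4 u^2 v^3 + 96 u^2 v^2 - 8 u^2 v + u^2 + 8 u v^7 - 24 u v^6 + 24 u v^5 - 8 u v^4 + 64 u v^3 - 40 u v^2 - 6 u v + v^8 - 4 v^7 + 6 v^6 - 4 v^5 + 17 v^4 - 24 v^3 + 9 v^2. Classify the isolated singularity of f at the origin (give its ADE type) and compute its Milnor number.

Type A_3, Milnor number mu = 3.

The Hessian of f at 0 has rank 1. Corank 1: A-series; mu = 3 gives A_3.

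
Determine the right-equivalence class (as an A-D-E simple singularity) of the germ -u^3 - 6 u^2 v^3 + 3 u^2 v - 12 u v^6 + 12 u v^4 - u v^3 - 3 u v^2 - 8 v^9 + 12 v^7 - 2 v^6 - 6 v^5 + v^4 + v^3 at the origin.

E_{7}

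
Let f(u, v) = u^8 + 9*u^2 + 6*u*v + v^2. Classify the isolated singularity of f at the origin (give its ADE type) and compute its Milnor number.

Type A_7, Milnor number mu = 7.

The Hessian of f at 0 has rank 1. Corank 1: A-series; mu = 7 gives A_7.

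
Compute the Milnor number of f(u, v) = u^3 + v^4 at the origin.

The Hessian of f at 0 has rank 0. Corank 2; j^3 = u^3 is a perfect cube, so E-series; the 4-jet and mu = 6 give E_6.

6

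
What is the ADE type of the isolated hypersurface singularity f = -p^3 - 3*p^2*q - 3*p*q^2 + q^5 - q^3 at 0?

The Hessian of f at 0 has rank 0. Corank 2; j^3 = -(p + q)^3 is a perfect cube, so E-series; the 5-jet and mu = 8 give E_8.

E_8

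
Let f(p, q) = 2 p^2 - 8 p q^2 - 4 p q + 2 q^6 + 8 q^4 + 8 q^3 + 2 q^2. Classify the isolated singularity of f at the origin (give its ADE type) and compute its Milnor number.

Type A5, Milnor number mu = 5.

The Hessian of f at 0 is [[4, -4], [-4, 4]] with rank 1, so corank 1. A Groebner basis of the Jacobian ideal J(f) in C{p,q} is {p^3 - 3*p^2/2 + 5*p*q/2 - p/2 + q/2, p^2*q - p^2 + 3*p*q/2 - p/4 + q/4, -p/2 + q^2 + q/2}; counting standard monomials gives mu = 5. Corank 1: A-series; mu = 5 gives A_5.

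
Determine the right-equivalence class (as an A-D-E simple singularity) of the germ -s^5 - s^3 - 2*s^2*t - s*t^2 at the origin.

The Hessian of f at 0 has rank 0. Corank 2; j^3 = -s*(s + t)^2 has shape L^2 M (L != M), so D-series; mu = 6 gives D_6.

D6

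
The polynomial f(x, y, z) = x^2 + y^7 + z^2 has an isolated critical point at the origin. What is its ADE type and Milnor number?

Type A6, Milnor number mu = 6.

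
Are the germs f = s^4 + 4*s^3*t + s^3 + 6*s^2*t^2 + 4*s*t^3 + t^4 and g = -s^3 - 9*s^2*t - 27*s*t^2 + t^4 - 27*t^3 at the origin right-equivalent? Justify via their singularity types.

Yes.

The Hessian of f at 0 has rank 0. Corank 2; j^3 = s^3 is a perfect cube, so E-series; the 4-jet and mu = 6 give E_6. The Hessian of g at 0 has rank 0. Corank 2; j^3 = -(s + 3*t)^3 is a perfect cube, so E-series; the 4-jet and mu = 6 give E_6. Both have type E_6, hence right-equivalent.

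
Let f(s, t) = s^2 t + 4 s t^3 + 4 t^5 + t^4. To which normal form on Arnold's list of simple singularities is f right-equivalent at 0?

The Hessian of f at 0 is [[0, 0], [0, 0]] with rank 0, so corank 2. A Groebner basis of the Jacobian ideal J(f) in C{s,t} is {s*t^2, s*t/2 + t^3, s^2 - 2*s*t}; counting standard monomials gives mu = 5. Corank 2; j^3 = s^2*t has shape L^2 M (L != M), so D-series; mu = 5 gives D_5.

D5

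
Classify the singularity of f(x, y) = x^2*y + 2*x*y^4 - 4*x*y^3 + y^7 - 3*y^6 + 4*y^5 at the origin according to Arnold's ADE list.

D_7

The Hessian of f at 0 has rank 0. Corank 2; j^3 = x^2*y has shape L^2 M (L != M), so D-series; mu = 7 gives D_7.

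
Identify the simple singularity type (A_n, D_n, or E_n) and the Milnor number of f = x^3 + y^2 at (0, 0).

Type A2, Milnor number mu = 2.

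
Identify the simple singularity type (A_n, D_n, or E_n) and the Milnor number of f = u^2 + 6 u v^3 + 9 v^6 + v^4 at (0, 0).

The Hessian of f at 0 is [[2, 0], [0, 0]] with rank 1, so corank 1. A Groebner basis of the Jacobian ideal J(f) in C{u,v} is {v^3, u}; counting standard monomials gives mu = 3. Corank 1: A-series; mu = 3 gives A_3.

Type A_{3}, Milnor number mu = 3.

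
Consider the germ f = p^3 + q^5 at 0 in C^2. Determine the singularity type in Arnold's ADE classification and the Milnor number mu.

Type E8, Milnor number mu = 8.

The Hessian of f at 0 has rank 0. Corank 2; j^3 = p^3 is a perfect cube, so E-series; the 5-jet and mu = 8 give E_8.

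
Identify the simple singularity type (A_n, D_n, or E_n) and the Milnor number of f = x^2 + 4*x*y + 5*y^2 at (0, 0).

The Hessian of f at 0 is [[2, 4], [4, 10]] with rank 2, so corank 0. A Groebner basis of the Jacobian ideal J(f) in C{x,y} is {x, y}; counting standard monomials gives mu = 1. Corank 0: nondegenerate Morse point, so A_1.

Type A_{1}, Milnor number mu = 1.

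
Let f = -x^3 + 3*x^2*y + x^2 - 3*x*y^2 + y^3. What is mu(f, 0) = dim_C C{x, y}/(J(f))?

2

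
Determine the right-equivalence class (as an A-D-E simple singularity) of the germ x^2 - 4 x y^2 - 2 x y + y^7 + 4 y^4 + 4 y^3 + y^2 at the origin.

A_{6}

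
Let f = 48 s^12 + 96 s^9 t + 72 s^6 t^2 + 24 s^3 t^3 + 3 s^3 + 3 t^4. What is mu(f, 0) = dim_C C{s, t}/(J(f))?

The Hessian of f at 0 has rank 0. Corank 2; j^3 = 3*s^3 is a perfect cube, so E-series; the 4-jet and mu = 6 give E_6.

6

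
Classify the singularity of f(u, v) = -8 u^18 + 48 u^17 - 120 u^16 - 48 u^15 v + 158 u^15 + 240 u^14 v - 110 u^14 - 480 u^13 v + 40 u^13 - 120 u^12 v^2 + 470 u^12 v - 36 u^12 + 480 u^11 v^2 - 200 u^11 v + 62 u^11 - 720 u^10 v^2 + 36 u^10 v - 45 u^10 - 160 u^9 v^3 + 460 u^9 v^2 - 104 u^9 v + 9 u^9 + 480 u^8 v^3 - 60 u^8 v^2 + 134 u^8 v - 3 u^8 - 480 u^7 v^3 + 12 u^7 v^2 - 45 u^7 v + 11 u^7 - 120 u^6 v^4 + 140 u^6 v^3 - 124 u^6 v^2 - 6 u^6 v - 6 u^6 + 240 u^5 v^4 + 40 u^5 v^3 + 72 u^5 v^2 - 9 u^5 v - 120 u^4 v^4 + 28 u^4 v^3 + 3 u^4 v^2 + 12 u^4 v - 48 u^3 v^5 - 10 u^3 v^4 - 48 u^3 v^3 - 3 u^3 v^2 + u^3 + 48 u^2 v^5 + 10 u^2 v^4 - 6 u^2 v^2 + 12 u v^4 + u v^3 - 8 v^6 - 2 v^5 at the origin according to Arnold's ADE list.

The Hessian of f at 0 is [[0, 0], [0, 0]] with rank 0, so corank 2. A Groebner basis of the Jacobian ideal J(f) in C{u,v} is {-u^2/4 + v^4 - v^3/12, u^3, u^2*v + u^2/12 + v^3/36, -u^2/2 + u*v^2 - v^3/6}; counting standard monomials gives mu = 7. Corank 2; j^3 = u^3 is a perfect cube, so E-series; the 4-jet and mu = 7 give E_7.

E_7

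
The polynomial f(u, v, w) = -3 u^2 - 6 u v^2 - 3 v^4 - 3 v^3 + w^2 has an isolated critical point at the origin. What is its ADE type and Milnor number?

The Hessian of f at 0 has rank 2. Corank 1: A-series; mu = 2 gives A_2.

Type A2, Milnor number mu = 2.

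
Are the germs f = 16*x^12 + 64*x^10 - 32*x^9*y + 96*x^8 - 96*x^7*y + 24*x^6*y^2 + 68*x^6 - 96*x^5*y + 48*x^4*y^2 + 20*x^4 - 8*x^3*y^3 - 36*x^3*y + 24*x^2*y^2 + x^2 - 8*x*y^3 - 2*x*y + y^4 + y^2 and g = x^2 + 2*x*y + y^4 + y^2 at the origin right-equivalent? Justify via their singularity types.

The Hessian of f at 0 has rank 1. Corank 1: A-series; mu = 3 gives A_3. The Hessian of g at 0 has rank 1. Corank 1: A-series; mu = 3 gives A_3. Both have type A_3, hence right-equivalent.

Yes.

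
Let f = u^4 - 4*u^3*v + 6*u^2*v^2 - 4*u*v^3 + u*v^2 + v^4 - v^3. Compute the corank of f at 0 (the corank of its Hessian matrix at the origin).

2

Hessian at 0 has rank 0.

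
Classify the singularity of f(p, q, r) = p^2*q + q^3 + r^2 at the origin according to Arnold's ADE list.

D4

The Hessian of f at 0 is [[0, 0, 0], [0, 0, 0], [0, 0, 2]] with rank 1, so corank 2. A Groebner basis of the Jacobian ideal J(f) in C{p,q,r} is {q^3, p^2 + 3*q^2, p*q, r}; counting standard monomials gives mu = 4. Corank 2; j^3 = q*(p^2 + q^2) splits into three distinct lines over C (the quadratic factor has nonzero discriminant), so D_4.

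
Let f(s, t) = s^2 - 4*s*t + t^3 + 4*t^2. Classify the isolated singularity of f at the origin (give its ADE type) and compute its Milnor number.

Type A_2, Milnor number mu = 2.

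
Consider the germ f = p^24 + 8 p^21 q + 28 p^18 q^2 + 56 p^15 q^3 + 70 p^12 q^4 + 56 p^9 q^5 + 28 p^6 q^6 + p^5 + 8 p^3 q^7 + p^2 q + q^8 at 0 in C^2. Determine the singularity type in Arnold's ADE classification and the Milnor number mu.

Type D9, Milnor number mu = 9.

The Hessian of f at 0 has rank 0. Corank 2; j^3 = p^2*q has shape L^2 M (L != M), so D-series; mu = 9 gives D_9.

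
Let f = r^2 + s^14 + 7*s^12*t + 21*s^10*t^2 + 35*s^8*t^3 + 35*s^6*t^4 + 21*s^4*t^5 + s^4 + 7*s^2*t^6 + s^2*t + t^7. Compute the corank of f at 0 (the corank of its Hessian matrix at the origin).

2

The Hessian at 0 is [[0, 0, 0], [0, 0, 0], [0, 0, 2]] of rank 1; hence corank 2.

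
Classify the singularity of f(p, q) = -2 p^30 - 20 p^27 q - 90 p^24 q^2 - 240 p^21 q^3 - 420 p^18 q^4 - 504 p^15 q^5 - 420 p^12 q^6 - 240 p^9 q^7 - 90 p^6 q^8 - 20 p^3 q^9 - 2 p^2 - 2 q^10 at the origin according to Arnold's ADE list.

A9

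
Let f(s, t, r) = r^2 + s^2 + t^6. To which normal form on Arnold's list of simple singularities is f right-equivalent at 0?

A_{5}

The Hessian of f at 0 is [[2, 0, 0], [0, 0, 0], [0, 0, 2]] with rank 2, so corank 1. A Groebner basis of the Jacobian ideal J(f) in C{s,t,r} is {t^5, s, r}; counting standard monomials gives mu = 5. Corank 1: A-series; mu = 5 gives A_5.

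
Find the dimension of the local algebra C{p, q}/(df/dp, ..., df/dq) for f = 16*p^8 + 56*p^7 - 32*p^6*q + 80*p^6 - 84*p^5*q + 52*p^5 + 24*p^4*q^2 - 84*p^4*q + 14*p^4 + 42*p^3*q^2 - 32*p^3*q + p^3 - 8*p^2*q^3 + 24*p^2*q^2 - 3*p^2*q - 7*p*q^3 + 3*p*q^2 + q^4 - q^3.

The Hessian of f at 0 is [[0, 0], [0, 0]] with rank 0, so corank 2. A Groebner basis of the Jacobian ideal J(f) in C{p,q} is {-p^2/2 + p*q + q^4 - q^3/6 - q^2/2, p^3 + 3*p^2/2 - 3*p*q - q^3/2 + 3*q^2/2, p^2*q + 5*p^2/6 - 5*p*q/3 - 13*q^3/18 + 5*q^2/6, p^2/3 + p*q^2 - 2*p*q/3 - 8*q^3/9 + q^2/3}; counting standard monomials gives mu = 7. Corank 2; j^3 = (p - q)^3 is a perfect cube, so E-series; the 4-jet and mu = 7 give E_7.

7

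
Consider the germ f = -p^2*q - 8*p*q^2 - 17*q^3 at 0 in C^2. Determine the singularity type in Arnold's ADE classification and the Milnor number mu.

Type D4, Milnor number mu = 4.

The Hessian of f at 0 is [[0, 0], [0, 0]] with rank 0, so corank 2. A Groebner basis of the Jacobian ideal J(f) in C{p,q} is {q^3, p^2 - 13*q^2, p*q + 4*q^2}; counting standard monomials gives mu = 4. Corank 2; j^3 = -q*(p^2 + 8*p*q + 17*q^2) splits into three distinct lines over C (the quadratic factor has nonzero discriminant), so D_4.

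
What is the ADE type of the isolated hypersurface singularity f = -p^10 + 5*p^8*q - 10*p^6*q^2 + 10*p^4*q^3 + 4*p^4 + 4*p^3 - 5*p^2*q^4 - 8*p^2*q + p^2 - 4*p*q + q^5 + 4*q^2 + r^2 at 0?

A_4

The Hessian of f at 0 has rank 2. Corank 1: A-series; mu = 4 gives A_4.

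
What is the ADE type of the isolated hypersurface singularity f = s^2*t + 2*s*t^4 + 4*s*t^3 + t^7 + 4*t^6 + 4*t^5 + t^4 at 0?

D_5

The Hessian of f at 0 has rank 0. Corank 2; j^3 = s^2*t has shape L^2 M (L != M), so D-series; mu = 5 gives D_5.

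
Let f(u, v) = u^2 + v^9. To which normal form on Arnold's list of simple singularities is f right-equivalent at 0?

A_{8}

The Hessian of f at 0 is [[2, 0], [0, 0]] with rank 1, so corank 1. A Groebner basis of the Jacobian ideal J(f) in C{u,v} is {v^8, u}; counting standard monomials gives mu = 8. Corank 1: A-series; mu = 8 gives A_8.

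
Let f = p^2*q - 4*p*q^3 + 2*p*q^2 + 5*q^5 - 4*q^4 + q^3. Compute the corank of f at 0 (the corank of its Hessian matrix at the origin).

The Hessian at 0 is [[0, 0], [0, 0]] of rank 0; hence corank 2.

2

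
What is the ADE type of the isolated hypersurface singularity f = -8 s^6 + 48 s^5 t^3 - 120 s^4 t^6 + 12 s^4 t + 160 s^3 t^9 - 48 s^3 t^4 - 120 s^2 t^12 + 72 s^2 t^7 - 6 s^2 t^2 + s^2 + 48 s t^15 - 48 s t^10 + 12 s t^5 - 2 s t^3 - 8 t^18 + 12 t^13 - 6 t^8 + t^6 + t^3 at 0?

The Hessian of f at 0 has rank 1. Corank 1: A-series; mu = 2 gives A_2.

A2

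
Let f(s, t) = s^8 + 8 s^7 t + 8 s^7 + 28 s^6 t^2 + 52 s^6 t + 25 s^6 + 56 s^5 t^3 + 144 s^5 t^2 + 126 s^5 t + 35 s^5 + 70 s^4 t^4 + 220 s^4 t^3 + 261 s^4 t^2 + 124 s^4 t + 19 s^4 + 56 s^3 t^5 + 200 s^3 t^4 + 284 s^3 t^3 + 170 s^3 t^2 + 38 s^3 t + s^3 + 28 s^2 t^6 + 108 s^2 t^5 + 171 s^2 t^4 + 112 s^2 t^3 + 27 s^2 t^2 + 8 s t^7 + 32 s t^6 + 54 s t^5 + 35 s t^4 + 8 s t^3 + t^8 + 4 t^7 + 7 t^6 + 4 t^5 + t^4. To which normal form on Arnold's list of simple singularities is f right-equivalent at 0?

E6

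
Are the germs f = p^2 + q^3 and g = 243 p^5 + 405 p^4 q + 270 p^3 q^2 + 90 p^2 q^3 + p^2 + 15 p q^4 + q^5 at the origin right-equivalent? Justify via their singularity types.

No.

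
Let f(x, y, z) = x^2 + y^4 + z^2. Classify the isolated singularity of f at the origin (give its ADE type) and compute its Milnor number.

The Hessian of f at 0 has rank 2. Corank 1: A-series; mu = 3 gives A_3.

Type A3, Milnor number mu = 3.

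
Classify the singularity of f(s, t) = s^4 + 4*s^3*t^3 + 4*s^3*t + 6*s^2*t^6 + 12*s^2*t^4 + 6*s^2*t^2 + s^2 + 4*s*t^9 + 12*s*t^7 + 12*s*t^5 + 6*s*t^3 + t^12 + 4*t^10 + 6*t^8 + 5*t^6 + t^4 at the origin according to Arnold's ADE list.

The Hessian of f at 0 has rank 1. Corank 1: A-series; mu = 3 gives A_3.

A_3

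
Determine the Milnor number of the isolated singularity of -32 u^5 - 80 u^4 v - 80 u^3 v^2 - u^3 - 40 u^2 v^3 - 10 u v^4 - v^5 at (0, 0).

The Hessian of f at 0 is [[0, 0], [0, 0]] with rank 0, so corank 2. A Groebner basis of the Jacobian ideal J(f) in C{u,v} is {v^5, u*v^3 + v^4/8, u^2}; counting standard monomials gives mu = 8. Corank 2; j^3 = -u^3 is a perfect cube, so E-series; the 5-jet and mu = 8 give E_8.

8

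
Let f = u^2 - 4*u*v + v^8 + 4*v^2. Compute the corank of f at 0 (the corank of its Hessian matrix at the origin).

1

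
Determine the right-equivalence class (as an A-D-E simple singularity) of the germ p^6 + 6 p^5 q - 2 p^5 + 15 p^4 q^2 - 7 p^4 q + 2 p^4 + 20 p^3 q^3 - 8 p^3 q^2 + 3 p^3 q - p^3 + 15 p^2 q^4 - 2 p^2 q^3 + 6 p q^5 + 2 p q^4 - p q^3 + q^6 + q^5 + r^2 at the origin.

The Hessian of f at 0 has rank 1. Corank 2; j^3 = -p^3 is a perfect cube, so E-series; the 4-jet and mu = 7 give E_7.

E_{7}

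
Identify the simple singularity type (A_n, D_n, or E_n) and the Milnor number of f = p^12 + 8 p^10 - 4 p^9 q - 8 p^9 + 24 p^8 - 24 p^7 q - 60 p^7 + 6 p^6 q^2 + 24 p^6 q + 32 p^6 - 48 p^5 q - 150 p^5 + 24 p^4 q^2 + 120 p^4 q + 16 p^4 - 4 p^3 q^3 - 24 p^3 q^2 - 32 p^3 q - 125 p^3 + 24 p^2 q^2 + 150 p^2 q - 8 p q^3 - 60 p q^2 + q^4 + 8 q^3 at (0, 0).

The Hessian of f at 0 has rank 0. Corank 2; j^3 = -(5*p - 2*q)^3 is a perfect cube, so E-series; the 4-jet and mu = 6 give E_6.

Type E6, Milnor number mu = 6.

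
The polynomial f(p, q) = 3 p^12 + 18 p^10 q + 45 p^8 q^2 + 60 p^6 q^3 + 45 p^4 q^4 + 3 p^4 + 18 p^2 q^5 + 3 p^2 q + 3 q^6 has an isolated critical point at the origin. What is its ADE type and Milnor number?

Type D7, Milnor number mu = 7.

The Hessian of f at 0 has rank 0. Corank 2; j^3 = 3*p^2*q has shape L^2 M (L != M), so D-series; mu = 7 gives D_7.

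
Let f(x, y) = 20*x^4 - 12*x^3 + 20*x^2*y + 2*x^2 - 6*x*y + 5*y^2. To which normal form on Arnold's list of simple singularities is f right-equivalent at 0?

The Hessian of f at 0 has rank 2. Corank 0: nondegenerate Morse point, so A_1.

A_1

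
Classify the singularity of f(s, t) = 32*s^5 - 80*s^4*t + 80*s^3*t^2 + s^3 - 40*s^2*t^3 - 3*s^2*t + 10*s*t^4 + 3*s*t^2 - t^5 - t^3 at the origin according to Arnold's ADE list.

E_{8}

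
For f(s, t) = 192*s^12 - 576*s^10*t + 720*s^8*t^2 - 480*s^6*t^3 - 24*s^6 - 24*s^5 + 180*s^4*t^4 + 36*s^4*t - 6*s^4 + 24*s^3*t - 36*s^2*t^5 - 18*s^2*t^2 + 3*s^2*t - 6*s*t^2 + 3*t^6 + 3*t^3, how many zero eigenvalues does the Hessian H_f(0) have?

2

Hessian at 0 has rank 0.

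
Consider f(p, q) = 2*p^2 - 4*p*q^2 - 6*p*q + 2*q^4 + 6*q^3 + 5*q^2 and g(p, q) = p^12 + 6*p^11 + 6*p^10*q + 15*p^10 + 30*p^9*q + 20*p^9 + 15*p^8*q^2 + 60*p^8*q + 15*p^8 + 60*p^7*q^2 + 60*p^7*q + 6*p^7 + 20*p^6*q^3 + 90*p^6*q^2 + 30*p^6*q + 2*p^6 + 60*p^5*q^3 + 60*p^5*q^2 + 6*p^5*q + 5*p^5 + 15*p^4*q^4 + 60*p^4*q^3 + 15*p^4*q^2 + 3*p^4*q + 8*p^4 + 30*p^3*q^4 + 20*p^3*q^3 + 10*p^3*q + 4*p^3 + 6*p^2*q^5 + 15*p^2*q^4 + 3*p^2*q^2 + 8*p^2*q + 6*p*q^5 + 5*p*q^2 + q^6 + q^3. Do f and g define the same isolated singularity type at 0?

The Hessian of f at 0 has rank 2. Corank 0: nondegenerate Morse point, so A_1. The Hessian of g at 0 has rank 0. Corank 2; j^3 = (p + q)*(2*p + q)^2 has shape L^2 M (L != M), so D-series; mu = 7 gives D_7. f is A_1 but g is D_7, hence not right-equivalent.

No.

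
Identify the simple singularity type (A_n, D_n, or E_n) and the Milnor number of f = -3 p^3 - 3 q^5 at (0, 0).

Type E_8, Milnor number mu = 8.

The Hessian of f at 0 is [[0, 0], [0, 0]] with rank 0, so corank 2. A Groebner basis of the Jacobian ideal J(f) in C{p,q} is {q^4, p^2}; counting standard monomials gives mu = 8. Corank 2; j^3 = -3*p^3 is a perfect cube, so E-series; the 5-jet and mu = 8 give E_8.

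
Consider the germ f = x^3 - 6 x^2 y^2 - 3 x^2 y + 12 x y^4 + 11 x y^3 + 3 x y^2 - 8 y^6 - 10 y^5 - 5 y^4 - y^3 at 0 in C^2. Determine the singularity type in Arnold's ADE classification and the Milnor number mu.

Type E_7, Milnor number mu = 7.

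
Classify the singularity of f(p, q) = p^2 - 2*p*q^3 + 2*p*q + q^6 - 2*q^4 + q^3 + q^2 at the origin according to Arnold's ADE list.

The Hessian of f at 0 has rank 1. Corank 1: A-series; mu = 2 gives A_2.

A_2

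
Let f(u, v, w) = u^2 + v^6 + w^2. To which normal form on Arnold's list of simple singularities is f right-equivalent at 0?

The Hessian of f at 0 is [[2, 0, 0], [0, 0, 0], [0, 0, 2]] with rank 2, so corank 1. A Groebner basis of the Jacobian ideal J(f) in C{u,v,w} is {v^5, u, w}; counting standard monomials gives mu = 5. Corank 1: A-series; mu = 5 gives A_5.

A_5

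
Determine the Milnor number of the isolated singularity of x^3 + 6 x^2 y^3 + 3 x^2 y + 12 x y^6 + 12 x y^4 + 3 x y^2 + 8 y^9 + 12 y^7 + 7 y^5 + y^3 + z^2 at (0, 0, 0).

8

The Hessian of f at 0 has rank 1. Corank 2; j^3 = (x + y)^3 is a perfect cube, so E-series; the 5-jet and mu = 8 give E_8.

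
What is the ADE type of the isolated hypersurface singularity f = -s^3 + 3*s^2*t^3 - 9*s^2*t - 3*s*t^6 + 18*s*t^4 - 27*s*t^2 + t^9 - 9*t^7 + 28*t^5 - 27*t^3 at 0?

E_8

The Hessian of f at 0 is [[0, 0], [0, 0]] with rank 0, so corank 2. A Groebner basis of the Jacobian ideal J(f) in C{s,t} is {-s^2/2 + s*t^3 - 3*s*t - 9*t^2/2, t^4, s^3 - 27*s*t^2 - 54*t^3, s^2*t + 6*s*t^2 + 9*t^3}; counting standard monomials gives mu = 8. Corank 2; j^3 = -(s + 3*t)^3 is a perfect cube, so E-series; the 5-jet and mu = 8 give E_8.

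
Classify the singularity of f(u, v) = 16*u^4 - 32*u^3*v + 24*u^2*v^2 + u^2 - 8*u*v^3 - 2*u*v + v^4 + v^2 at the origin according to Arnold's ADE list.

A_{3}

The Hessian of f at 0 is [[2, -2], [-2, 2]] with rank 1, so corank 1. A Groebner basis of the Jacobian ideal J(f) in C{u,v} is {v^3, u - v}; counting standard monomials gives mu = 3. Corank 1: A-series; mu = 3 gives A_3.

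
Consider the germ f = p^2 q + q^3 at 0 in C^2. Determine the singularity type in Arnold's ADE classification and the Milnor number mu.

Type D_4, Milnor number mu = 4.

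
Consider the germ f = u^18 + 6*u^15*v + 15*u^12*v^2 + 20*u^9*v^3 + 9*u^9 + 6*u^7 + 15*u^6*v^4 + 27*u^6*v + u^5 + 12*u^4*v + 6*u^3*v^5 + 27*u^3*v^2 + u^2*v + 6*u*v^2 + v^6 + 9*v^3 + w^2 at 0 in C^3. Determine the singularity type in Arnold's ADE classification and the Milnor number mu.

Type D_{7}, Milnor number mu = 7.

The Hessian of f at 0 has rank 1. Corank 2; j^3 = v*(u + 3*v)^2 has shape L^2 M (L != M), so D-series; mu = 7 gives D_7.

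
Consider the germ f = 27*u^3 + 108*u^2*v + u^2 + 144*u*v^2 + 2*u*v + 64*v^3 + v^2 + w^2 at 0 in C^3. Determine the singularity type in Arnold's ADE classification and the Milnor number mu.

Type A_2, Milnor number mu = 2.

The Hessian of f at 0 has rank 2. Corank 1: A-series; mu = 2 gives A_2.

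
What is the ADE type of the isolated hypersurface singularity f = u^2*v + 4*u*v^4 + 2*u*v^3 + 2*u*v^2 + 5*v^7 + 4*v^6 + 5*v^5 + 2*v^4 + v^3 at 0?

D_8

The Hessian of f at 0 has rank 0. Corank 2; j^3 = v*(u + v)^2 has shape L^2 M (L != M), so D-series; mu = 8 gives D_8.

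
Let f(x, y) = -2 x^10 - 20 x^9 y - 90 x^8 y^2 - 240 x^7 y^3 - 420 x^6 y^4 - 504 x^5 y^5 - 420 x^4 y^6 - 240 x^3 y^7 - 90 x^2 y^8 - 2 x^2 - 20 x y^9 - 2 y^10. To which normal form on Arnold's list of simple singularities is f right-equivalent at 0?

A9

The Hessian of f at 0 is [[-4, 0], [0, 0]] with rank 1, so corank 1. A Groebner basis of the Jacobian ideal J(f) in C{x,y} is {y^9, x}; counting standard monomials gives mu = 9. Corank 1: A-series; mu = 9 gives A_9.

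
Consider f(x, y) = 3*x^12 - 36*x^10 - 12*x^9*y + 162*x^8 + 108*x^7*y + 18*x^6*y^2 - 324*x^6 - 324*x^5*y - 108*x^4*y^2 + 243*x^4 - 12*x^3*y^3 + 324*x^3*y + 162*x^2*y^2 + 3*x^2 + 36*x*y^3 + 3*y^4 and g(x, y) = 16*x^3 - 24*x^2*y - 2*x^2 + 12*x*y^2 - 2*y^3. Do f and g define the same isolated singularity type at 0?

No.

The Hessian of f at 0 is [[6, 0], [0, 0]] with rank 1, so corank 1. A Groebner basis of the Jacobian ideal J(f) in C{x,y} is {y^3, x}; counting standard monomials gives mu = 3. Corank 1: A-series; mu = 3 gives A_3. The Hessian of g at 0 is [[-4, 0], [0, 0]] with rank 1, so corank 1. A Groebner basis of the Jacobian ideal J(g) in C{x,y} is {y^2, x}; counting standard monomials gives mu = 2. Corank 1: A-series; mu = 2 gives A_2. f is A_3 but g is A_2, hence not right-equivalent.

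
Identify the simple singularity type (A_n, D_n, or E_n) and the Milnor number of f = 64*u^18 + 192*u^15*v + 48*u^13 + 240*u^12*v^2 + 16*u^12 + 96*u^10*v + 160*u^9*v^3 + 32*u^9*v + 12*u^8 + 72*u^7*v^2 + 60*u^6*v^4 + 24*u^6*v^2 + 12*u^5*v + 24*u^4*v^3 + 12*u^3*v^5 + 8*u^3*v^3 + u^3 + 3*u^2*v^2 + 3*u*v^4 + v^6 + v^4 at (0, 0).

The Hessian of f at 0 has rank 0. Corank 2; j^3 = u^3 is a perfect cube, so E-series; the 4-jet and mu = 6 give E_6.

Type E_{6}, Milnor number mu = 6.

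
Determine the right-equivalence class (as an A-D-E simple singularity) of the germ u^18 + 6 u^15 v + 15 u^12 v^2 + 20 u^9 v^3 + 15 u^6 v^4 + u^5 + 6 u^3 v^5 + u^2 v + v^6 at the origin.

D_{7}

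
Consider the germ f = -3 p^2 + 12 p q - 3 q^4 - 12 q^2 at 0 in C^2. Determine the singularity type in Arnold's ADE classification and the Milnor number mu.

Type A_3, Milnor number mu = 3.

The Hessian of f at 0 is [[-6, 12], [12, -24]] with rank 1, so corank 1. A Groebner basis of the Jacobian ideal J(f) in C{p,q} is {q^3, p - 2*q}; counting standard monomials gives mu = 3. Corank 1: A-series; mu = 3 gives A_3.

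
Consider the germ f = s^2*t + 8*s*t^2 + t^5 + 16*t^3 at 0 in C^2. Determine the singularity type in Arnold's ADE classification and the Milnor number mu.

Type D_{6}, Milnor number mu = 6.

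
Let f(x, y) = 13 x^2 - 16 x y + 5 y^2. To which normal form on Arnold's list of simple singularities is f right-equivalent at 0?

A1

The Hessian of f at 0 has rank 2. Corank 0: nondegenerate Morse point, so A_1.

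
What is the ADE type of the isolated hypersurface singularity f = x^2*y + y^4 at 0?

D_{5}

The Hessian of f at 0 has rank 0. Corank 2; j^3 = x^2*y has shape L^2 M (L != M), so D-series; mu = 5 gives D_5.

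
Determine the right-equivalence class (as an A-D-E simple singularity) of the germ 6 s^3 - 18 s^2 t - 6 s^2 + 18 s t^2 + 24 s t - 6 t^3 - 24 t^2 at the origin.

A2

The Hessian of f at 0 has rank 1. Corank 1: A-series; mu = 2 gives A_2.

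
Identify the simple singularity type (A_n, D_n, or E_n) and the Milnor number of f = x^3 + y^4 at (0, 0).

Type E_6, Milnor number mu = 6.

The Hessian of f at 0 is [[0, 0], [0, 0]] with rank 0, so corank 2. A Groebner basis of the Jacobian ideal J(f) in C{x,y} is {y^3, x^2}; counting standard monomials gives mu = 6. Corank 2; j^3 = x^3 is a perfect cube, so E-series; the 4-jet and mu = 6 give E_6.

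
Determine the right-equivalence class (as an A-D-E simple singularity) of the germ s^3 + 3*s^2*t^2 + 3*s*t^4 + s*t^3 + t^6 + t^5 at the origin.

The Hessian of f at 0 has rank 0. Corank 2; j^3 = s^3 is a perfect cube, so E-series; the 4-jet and mu = 7 give E_7.

E7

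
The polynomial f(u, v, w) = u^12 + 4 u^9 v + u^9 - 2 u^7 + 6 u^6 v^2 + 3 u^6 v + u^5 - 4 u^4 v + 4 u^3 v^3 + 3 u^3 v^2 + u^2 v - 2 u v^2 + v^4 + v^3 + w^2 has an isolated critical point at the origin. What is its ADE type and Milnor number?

Type D_5, Milnor number mu = 5.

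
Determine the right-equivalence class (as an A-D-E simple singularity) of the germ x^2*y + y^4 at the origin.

The Hessian of f at 0 has rank 0. Corank 2; j^3 = x^2*y has shape L^2 M (L != M), so D-series; mu = 5 gives D_5.

D_{5}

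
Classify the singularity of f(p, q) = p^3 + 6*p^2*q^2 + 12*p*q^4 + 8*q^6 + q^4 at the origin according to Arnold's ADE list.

E6

The Hessian of f at 0 has rank 0. Corank 2; j^3 = p^3 is a perfect cube, so E-series; the 4-jet and mu = 6 give E_6.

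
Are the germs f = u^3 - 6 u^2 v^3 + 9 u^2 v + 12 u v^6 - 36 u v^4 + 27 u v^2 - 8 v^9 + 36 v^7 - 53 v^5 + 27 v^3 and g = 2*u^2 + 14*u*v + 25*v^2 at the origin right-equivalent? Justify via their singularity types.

No.

The Hessian of f at 0 has rank 0. Corank 2; j^3 = (u + 3*v)^3 is a perfect cube, so E-series; the 5-jet and mu = 8 give E_8. The Hessian of g at 0 has rank 2. Corank 0: nondegenerate Morse point, so A_1. f is E_8 but g is A_1, hence not right-equivalent.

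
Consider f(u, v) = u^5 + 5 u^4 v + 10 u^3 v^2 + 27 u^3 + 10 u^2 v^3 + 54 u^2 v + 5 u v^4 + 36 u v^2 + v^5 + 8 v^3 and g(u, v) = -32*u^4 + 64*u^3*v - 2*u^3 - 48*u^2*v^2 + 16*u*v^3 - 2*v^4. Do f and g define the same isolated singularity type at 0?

No.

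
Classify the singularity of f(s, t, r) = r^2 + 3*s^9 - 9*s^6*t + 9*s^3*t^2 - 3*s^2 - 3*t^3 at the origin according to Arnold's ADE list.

A_2

The Hessian of f at 0 has rank 2. Corank 1: A-series; mu = 2 gives A_2.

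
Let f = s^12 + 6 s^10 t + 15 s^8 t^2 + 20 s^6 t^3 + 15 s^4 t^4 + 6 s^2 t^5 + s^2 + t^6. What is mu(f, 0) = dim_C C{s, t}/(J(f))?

The Hessian of f at 0 is [[2, 0], [0, 0]] with rank 1, so corank 1. A Groebner basis of the Jacobian ideal J(f) in C{s,t} is {t^5, s}; counting standard monomials gives mu = 5. Corank 1: A-series; mu = 5 gives A_5.

5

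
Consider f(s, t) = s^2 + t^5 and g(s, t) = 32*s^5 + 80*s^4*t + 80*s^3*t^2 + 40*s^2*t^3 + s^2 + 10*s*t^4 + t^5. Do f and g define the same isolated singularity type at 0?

Yes.

The Hessian of f at 0 has rank 1. Corank 1: A-series; mu = 4 gives A_4. The Hessian of g at 0 has rank 1. Corank 1: A-series; mu = 4 gives A_4. Both have type A_4, hence right-equivalent.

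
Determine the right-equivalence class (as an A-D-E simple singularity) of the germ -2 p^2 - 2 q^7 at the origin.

A_6

The Hessian of f at 0 has rank 1. Corank 1: A-series; mu = 6 gives A_6.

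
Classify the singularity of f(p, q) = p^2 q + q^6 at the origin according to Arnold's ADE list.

D_7

The Hessian of f at 0 is [[0, 0], [0, 0]] with rank 0, so corank 2. A Groebner basis of the Jacobian ideal J(f) in C{p,q} is {p^2/6 + q^5, p^3, p*q}; counting standard monomials gives mu = 7. Corank 2; j^3 = p^2*q has shape L^2 M (L != M), so D-series; mu = 7 gives D_7.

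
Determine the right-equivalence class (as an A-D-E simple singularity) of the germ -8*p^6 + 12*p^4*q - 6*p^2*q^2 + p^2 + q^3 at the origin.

A_{2}

The Hessian of f at 0 is [[2, 0], [0, 0]] with rank 1, so corank 1. A Groebner basis of the Jacobian ideal J(f) in C{p,q} is {q^2, p}; counting standard monomials gives mu = 2. Corank 1: A-series; mu = 2 gives A_2.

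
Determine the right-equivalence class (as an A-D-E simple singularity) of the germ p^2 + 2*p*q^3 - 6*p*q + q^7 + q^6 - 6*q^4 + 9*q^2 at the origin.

A_{6}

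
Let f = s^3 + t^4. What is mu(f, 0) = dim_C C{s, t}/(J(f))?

6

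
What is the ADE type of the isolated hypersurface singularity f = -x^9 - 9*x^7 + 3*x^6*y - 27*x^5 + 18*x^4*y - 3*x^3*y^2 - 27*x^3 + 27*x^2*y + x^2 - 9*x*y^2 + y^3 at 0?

A_{2}

The Hessian of f at 0 is [[2, 0], [0, 0]] with rank 1, so corank 1. A Groebner basis of the Jacobian ideal J(f) in C{x,y} is {y^2, x}; counting standard monomials gives mu = 2. Corank 1: A-series; mu = 2 gives A_2.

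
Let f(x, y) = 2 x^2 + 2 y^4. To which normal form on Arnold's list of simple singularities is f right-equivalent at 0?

A3

The Hessian of f at 0 has rank 1. Corank 1: A-series; mu = 3 gives A_3.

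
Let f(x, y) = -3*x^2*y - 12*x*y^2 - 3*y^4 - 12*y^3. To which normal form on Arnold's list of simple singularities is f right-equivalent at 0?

The Hessian of f at 0 is [[0, 0], [0, 0]] with rank 0, so corank 2. A Groebner basis of the Jacobian ideal J(f) in C{x,y} is {x^3 - 2*x^2 + 8*y^2, x^2/4 + y^3 - y^2, x*y + 2*y^2}; counting standard monomials gives mu = 5. Corank 2; j^3 = -3*y*(x + 2*y)^2 has shape L^2 M (L != M), so D-series; mu = 5 gives D_5.

D_5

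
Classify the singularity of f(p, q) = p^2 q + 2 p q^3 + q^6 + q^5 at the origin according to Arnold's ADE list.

D_{7}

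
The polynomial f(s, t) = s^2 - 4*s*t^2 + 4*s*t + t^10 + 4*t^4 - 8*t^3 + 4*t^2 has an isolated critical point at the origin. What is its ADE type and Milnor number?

The Hessian of f at 0 is [[2, 4], [4, 8]] with rank 1, so corank 1. A Groebner basis of the Jacobian ideal J(f) in C{s,t} is {s^5 - 20*s^4 - 120*s^3*t - 140*s^3 - 432*s^2*t - 184*s^2 - 432*s*t - 64*s - 128*t, s^4*t + 4*s^4 + 20*s^3*t + 20*s^3 + 60*s^2*t + 24*s^2 + 56*s*t + 8*s + 16*t, -s/2 + t^2 - t}; counting standard monomials gives mu = 9. Corank 1: A-series; mu = 9 gives A_9.

Type A_{9}, Milnor number mu = 9.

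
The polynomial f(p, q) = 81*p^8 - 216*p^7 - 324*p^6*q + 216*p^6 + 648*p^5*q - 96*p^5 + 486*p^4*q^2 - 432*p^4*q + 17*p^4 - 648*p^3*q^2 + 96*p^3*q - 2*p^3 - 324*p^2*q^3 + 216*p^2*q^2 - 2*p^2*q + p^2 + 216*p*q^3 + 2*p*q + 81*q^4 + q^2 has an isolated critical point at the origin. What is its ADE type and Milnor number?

The Hessian of f at 0 is [[2, 2], [2, 2]] with rank 1, so corank 1. A Groebner basis of the Jacobian ideal J(f) in C{p,q} is {p^2 - p - q, p*q + p + q, -p + q^2 - q}; counting standard monomials gives mu = 3. Corank 1: A-series; mu = 3 gives A_3.

Type A_{3}, Milnor number mu = 3.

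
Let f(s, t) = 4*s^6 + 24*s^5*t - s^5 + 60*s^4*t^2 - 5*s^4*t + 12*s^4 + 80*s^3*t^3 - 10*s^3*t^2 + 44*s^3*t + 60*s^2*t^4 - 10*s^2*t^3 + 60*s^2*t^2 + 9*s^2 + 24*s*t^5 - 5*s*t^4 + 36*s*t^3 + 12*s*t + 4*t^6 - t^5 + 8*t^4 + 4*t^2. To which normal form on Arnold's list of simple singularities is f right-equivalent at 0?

A4

The Hessian of f at 0 has rank 1. Corank 1: A-series; mu = 4 gives A_4.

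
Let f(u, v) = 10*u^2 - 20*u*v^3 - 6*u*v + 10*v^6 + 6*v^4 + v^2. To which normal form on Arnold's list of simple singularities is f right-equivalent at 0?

A1

The Hessian of f at 0 has rank 2. Corank 0: nondegenerate Morse point, so A_1.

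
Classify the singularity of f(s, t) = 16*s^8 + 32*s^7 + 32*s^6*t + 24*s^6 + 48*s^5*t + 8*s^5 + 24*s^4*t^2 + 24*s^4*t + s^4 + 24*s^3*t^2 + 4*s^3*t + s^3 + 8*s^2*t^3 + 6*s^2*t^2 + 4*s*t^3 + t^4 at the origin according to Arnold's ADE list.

E_6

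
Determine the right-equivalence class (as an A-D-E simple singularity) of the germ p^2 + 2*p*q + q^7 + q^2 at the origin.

A6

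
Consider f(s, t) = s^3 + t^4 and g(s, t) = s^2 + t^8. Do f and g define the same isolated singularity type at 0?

The Hessian of f at 0 is [[0, 0], [0, 0]] with rank 0, so corank 2. A Groebner basis of the Jacobian ideal J(f) in C{s,t} is {t^3, s^2}; counting standard monomials gives mu = 6. Corank 2; j^3 = s^3 is a perfect cube, so E-series; the 4-jet and mu = 6 give E_6. The Hessian of g at 0 is [[2, 0], [0, 0]] with rank 1, so corank 1. A Groebner basis of the Jacobian ideal J(g) in C{s,t} is {t^7, s}; counting standard monomials gives mu = 7. Corank 1: A-series; mu = 7 gives A_7. f is E_6 but g is A_7, hence not right-equivalent.

No.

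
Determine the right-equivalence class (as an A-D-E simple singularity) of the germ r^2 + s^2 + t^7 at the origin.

A6

The Hessian of f at 0 is [[2, 0, 0], [0, 0, 0], [0, 0, 2]] with rank 2, so corank 1. A Groebner basis of the Jacobian ideal J(f) in C{s,t,r} is {t^6, s, r}; counting standard monomials gives mu = 6. Corank 1: A-series; mu = 6 gives A_6.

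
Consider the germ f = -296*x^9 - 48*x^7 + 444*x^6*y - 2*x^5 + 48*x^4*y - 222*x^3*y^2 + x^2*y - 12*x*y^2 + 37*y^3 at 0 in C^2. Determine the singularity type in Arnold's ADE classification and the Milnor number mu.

Type D_{4}, Milnor number mu = 4.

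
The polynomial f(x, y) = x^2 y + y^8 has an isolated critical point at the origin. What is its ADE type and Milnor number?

Type D_9, Milnor number mu = 9.

The Hessian of f at 0 has rank 0. Corank 2; j^3 = x^2*y has shape L^2 M (L != M), so D-series; mu = 9 gives D_9.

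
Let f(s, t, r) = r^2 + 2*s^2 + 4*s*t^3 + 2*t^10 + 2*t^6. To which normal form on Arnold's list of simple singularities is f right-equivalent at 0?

The Hessian of f at 0 has rank 2. Corank 1: A-series; mu = 9 gives A_9.

A9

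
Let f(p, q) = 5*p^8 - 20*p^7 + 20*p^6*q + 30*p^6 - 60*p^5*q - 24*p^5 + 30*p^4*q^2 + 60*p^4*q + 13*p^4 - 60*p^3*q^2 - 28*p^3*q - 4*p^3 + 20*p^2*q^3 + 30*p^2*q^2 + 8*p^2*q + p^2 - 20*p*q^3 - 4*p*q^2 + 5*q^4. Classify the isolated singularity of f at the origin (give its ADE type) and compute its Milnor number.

Type A3, Milnor number mu = 3.

The Hessian of f at 0 has rank 1. Corank 1: A-series; mu = 3 gives A_3.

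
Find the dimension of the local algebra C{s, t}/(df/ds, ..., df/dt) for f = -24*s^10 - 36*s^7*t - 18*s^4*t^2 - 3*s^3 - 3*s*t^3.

The Hessian of f at 0 is [[0, 0], [0, 0]] with rank 0, so corank 2. A Groebner basis of the Jacobian ideal J(f) in C{s,t} is {s^3, s*t^2, 3*s^2 + t^3}; counting standard monomials gives mu = 7. Corank 2; j^3 = -3*s^3 is a perfect cube, so E-series; the 4-jet and mu = 7 give E_7.

7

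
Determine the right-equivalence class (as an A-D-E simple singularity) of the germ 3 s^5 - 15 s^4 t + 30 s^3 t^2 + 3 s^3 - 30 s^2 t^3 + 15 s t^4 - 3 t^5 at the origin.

E8

The Hessian of f at 0 has rank 0. Corank 2; j^3 = 3*s^3 is a perfect cube, so E-series; the 5-jet and mu = 8 give E_8.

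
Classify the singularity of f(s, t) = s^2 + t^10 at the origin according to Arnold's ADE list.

The Hessian of f at 0 is [[2, 0], [0, 0]] with rank 1, so corank 1. A Groebner basis of the Jacobian ideal J(f) in C{s,t} is {t^9, s}; counting standard monomials gives mu = 9. Corank 1: A-series; mu = 9 gives A_9.

A_9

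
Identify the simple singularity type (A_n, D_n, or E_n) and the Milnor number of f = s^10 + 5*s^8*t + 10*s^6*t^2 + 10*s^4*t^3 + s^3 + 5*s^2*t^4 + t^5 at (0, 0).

The Hessian of f at 0 is [[0, 0], [0, 0]] with rank 0, so corank 2. A Groebner basis of the Jacobian ideal J(f) in C{s,t} is {t^4, s^2}; counting standard monomials gives mu = 8. Corank 2; j^3 = s^3 is a perfect cube, so E-series; the 5-jet and mu = 8 give E_8.

Type E_{8}, Milnor number mu = 8.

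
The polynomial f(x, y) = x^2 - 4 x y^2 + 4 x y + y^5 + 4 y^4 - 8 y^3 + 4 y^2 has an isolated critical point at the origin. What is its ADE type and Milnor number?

Type A_{4}, Milnor number mu = 4.

The Hessian of f at 0 is [[2, 4], [4, 8]] with rank 1, so corank 1. A Groebner basis of the Jacobian ideal J(f) in C{x,y} is {x^2 + 4*x*y + 2*x + 4*y, -x/2 + y^2 - y}; counting standard monomials gives mu = 4. Corank 1: A-series; mu = 4 gives A_4.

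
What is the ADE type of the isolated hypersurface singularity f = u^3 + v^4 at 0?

E6

The Hessian of f at 0 has rank 0. Corank 2; j^3 = u^3 is a perfect cube, so E-series; the 4-jet and mu = 6 give E_6.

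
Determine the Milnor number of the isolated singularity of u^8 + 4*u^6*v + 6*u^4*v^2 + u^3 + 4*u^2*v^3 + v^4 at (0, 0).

6

The Hessian of f at 0 is [[0, 0], [0, 0]] with rank 0, so corank 2. A Groebner basis of the Jacobian ideal J(f) in C{u,v} is {v^3, u^2}; counting standard monomials gives mu = 6. Corank 2; j^3 = u^3 is a perfect cube, so E-series; the 4-jet and mu = 6 give E_6.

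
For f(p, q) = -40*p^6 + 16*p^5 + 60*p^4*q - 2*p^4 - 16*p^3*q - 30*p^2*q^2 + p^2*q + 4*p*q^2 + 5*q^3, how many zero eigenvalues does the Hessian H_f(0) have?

2

Hessian at 0 has rank 0.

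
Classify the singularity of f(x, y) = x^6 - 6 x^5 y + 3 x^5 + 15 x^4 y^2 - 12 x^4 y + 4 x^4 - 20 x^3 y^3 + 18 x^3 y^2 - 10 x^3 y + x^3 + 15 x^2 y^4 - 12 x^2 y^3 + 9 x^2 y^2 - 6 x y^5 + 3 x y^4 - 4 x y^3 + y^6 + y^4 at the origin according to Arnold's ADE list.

The Hessian of f at 0 has rank 0. Corank 2; j^3 = x^3 is a perfect cube, so E-series; the 4-jet and mu = 6 give E_6.

E_6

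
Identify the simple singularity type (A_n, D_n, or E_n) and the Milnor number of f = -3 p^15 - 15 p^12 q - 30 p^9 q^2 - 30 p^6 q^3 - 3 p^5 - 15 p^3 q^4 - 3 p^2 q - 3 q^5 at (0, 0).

Type D_{6}, Milnor number mu = 6.

The Hessian of f at 0 is [[0, 0], [0, 0]] with rank 0, so corank 2. A Groebner basis of the Jacobian ideal J(f) in C{p,q} is {p^2/5 + q^4, p^3, p*q}; counting standard monomials gives mu = 6. Corank 2; j^3 = -3*p^2*q has shape L^2 M (L != M), so D-series; mu = 6 gives D_6.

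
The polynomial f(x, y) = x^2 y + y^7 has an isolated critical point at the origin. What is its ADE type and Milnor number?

Type D8, Milnor number mu = 8.

The Hessian of f at 0 has rank 0. Corank 2; j^3 = x^2*y has shape L^2 M (L != M), so D-series; mu = 8 gives D_8.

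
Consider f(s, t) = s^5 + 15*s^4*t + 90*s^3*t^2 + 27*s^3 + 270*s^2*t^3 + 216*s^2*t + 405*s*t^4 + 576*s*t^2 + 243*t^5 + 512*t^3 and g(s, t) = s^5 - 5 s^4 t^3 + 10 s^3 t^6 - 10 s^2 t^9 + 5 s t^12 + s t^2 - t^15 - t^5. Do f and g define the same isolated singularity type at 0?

No.

The Hessian of f at 0 is [[0, 0], [0, 0]] with rank 0, so corank 2. A Groebner basis of the Jacobian ideal J(f) in C{s,t} is {t^5, s*t^3 + 11*t^4/4, s^2 + 16*s*t/3 + 64*t^2/9}; counting standard monomials gives mu = 8. Corank 2; j^3 = (3*s + 8*t)^3 is a perfect cube, so E-series; the 5-jet and mu = 8 give E_8. The Hessian of g at 0 is [[0, 0], [0, 0]] with rank 0, so corank 2. A Groebner basis of the Jacobian ideal J(g) in C{s,t} is {s^4 + t^2/5, t^3, s*t}; counting standard monomials gives mu = 6. Corank 2; j^3 = s*t^2 has shape L^2 M (L != M), so D-series; mu = 6 gives D_6. f is E_8 but g is D_6, hence not right-equivalent.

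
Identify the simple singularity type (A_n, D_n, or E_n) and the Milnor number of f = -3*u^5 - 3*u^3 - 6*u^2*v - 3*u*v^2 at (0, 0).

Type D_{6}, Milnor number mu = 6.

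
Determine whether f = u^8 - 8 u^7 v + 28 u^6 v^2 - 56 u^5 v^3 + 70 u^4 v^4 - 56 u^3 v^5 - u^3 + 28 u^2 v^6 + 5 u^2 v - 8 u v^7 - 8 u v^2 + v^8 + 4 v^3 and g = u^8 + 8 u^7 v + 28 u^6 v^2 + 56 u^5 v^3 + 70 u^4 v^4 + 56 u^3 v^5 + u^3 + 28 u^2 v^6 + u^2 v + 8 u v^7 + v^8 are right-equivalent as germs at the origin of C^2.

Yes.

The Hessian of f at 0 is [[0, 0], [0, 0]] with rank 0, so corank 2. A Groebner basis of the Jacobian ideal J(f) in C{u,v} is {u*v/8 + v^7 - v^2/4, u*v^2 - 2*v^3, u^2 - 3*u*v + 2*v^2}; counting standard monomials gives mu = 9. Corank 2; j^3 = -(u - 2*v)^2*(u - v) has shape L^2 M (L != M), so D-series; mu = 9 gives D_9. The Hessian of g at 0 is [[0, 0], [0, 0]] with rank 0, so corank 2. A Groebner basis of the Jacobian ideal J(g) in C{u,v} is {-u*v/8 + v^7, u*v^2, u^2 + u*v}; counting standard monomials gives mu = 9. Corank 2; j^3 = u^2*(u + v) has shape L^2 M (L != M), so D-series; mu = 9 gives D_9. Both have type D_9, hence right-equivalent.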